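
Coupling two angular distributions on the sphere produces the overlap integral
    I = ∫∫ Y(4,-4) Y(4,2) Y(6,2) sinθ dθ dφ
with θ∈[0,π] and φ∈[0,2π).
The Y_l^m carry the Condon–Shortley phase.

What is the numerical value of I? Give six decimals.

Checks pass: Σm=0; 14 even; l₃=6∈[0,8].
(2·4+1)(2·4+1)(2·6+1) = 1053
Δ: 2! 6! 6! / 15! → 1/1261260
sum: t=0:+1/4608 t=1:−1/1296 t=2:+1/4608 = -7/20736
3j²(4 4 6; 0 0 0) = Δ·Π!·Σ² = 20/1287  (sign -1)
sum: t=2:+1/69120 = 1/69120
3j²(4 4 6; -4 2 2) = Δ·Π!·Σ² = 4/429  (sign +1)
combine: 4πI² = 1053·20/1287·4/429 = 240/1573
take √, sign -1: I = -0.11018851

-0.110189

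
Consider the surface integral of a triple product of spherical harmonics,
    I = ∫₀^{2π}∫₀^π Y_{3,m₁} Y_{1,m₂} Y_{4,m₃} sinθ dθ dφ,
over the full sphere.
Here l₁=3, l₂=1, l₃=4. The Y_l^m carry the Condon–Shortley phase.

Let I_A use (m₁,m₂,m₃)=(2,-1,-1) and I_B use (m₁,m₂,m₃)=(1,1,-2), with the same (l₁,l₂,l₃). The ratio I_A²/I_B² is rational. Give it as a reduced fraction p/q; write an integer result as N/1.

Shared (l₁,l₂,l₃)=(3,1,4): N and (l;000)² cancel in I_A²/I_B².
A: Δ = 0!·6!·2!/9! = 1/252; Racah Σ t=0..0: t=0:+1/240 = 1/240; ⇒ 3j(3 1 4; 2 -1 -1)² = 1/84, sgn -1
B: Δ = 0!·6!·2!/9! = 1/252; Racah Σ t=0..0: t=0:+1/96 = 1/96; ⇒ 3j(3 1 4; 1 1 -2)² = 5/84, sgn +1
I_A²/I_B² = (1/84)/(5/84) = 1/5

1/5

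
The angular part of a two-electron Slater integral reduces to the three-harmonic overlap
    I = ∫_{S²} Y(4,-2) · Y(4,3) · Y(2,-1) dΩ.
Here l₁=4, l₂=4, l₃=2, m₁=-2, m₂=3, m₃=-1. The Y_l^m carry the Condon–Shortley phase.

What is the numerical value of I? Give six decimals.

Checks pass: Σm=0; 10 even; l₃=2∈[0,8].
(2·4+1)(2·4+1)(2·2+1) = 405
Δ: 6! 2! 2! / 11! → 1/13860
sum: t=2:+1/192 t=3:−1/36 t=4:+1/192 = -5/288
3j²(4 4 2; 0 0 0) = Δ·Π!·Σ² = 20/693  (sign -1)
sum: t=5:−1/240 t=6:+1/1440 = -1/288
3j²(4 4 2; -2 3 -1) = Δ·Π!·Σ² = 5/132  (sign +1)
combine: 4πI² = 405·20/693·5/132 = 375/847
take √, sign -1: I = -0.18770204

-0.187702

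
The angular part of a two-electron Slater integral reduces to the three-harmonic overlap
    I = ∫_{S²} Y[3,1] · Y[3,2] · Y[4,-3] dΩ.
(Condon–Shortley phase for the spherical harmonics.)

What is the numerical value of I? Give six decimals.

-0.095955

Rules hold: Σm=0, L=10 even, 0≤4≤6.
N = 7·7·9 = 441
Δ = 2!·4!·4!/11! = 1/34650
Racah Σ t=0..2: t=0:+1/72 t=1:−1/16 t=2:+1/72 = -5/144
⇒ 3j(3 3 4; 0 0 0)² = 2/77, sgn -1
Racah Σ t=1..2: t=1:−1/144 t=2:+1/288 = -1/288
⇒ 3j(3 3 4; 1 2 -3)² = 1/99, sgn +1
4πI² = N·(3j₀)²·(3jₘ)² = 14/121
I = -1·√(0.115702/4π) = -0.09595473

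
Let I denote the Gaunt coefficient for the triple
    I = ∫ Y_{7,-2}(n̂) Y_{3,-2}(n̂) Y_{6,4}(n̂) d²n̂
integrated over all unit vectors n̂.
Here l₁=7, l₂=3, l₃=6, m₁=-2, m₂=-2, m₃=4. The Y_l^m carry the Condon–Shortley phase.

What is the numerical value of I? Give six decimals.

-0.153384

Rules hold: Σm=0, L=16 even, 4≤6≤10.
N = 15·7·13 = 1365
Δ = 4!·10!·2!/17! = 1/2042040
Racah Σ t=1..3: t=1:−1/207360 t=2:+1/57600 t=3:−1/207360 = 1/129600
⇒ 3j(7 3 6; 0 0 0)² = 168/12155, sgn +1
Racah Σ t=0..1: t=0:+1/8709120 t=1:−1/967680 = -1/1088640
⇒ 3j(7 3 6; -2 -2 4)² = 800/51051, sgn -1
4πI² = N·(3j₀)²·(3jₘ)² = 134400/454597
I = -1·√(0.295646/4π) = -0.15338448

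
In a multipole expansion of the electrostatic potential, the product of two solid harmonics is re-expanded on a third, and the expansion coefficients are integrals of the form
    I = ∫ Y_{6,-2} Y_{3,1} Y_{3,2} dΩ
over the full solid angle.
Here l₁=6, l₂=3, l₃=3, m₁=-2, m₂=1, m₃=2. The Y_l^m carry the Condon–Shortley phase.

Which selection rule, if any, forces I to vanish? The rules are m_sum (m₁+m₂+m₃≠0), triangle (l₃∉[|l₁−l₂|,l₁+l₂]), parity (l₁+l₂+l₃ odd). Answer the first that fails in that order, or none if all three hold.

azimuthal sum: -2 + 1 + 2 = 1  ✗
3 ≤ 3 ≤ 9 (triangle on l)
L = 6 + 3 + 3 = 12 (even)

m_sum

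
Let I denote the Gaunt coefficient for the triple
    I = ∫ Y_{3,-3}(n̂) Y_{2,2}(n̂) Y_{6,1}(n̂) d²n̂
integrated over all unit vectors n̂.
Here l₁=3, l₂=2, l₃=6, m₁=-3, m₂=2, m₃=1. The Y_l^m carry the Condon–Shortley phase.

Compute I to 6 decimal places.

triangle: need 1≤l₃≤5, have 6; I=0

0.000000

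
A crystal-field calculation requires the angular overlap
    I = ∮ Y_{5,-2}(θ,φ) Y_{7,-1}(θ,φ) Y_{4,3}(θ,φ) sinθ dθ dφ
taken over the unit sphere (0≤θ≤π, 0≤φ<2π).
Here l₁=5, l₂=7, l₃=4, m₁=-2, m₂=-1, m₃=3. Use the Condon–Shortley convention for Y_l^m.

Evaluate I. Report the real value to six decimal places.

0.159382

Checks pass: Σm=0; 16 even; l₃=4∈[2,12].
(2·5+1)(2·7+1)(2·4+1) = 1485
Δ: 8! 2! 6! / 17! → 1/6126120
sum: t=3:−1/69120 t=4:+1/20736 t=5:−1/69120 = 1/51840
3j²(5 7 4; 0 0 0) = Δ·Π!·Σ² = 280/21879  (sign +1)
sum: t=5:−1/172800 t=6:+1/1036800 = -1/207360
3j²(5 7 4; -2 -1 3) = Δ·Π!·Σ² = 245/14586  (sign +1)
combine: 4πI² = 1485·280/21879·245/14586 = 171500/537251
take √, sign +1: I = 0.15938172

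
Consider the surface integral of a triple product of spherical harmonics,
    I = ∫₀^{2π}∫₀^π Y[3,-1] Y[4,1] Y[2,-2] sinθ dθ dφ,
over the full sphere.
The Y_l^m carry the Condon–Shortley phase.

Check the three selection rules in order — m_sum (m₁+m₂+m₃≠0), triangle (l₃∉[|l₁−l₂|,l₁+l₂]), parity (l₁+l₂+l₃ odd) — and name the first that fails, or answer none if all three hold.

Σmᵢ = -2  ✗
l₃∈[|l₁−l₂|,l₁+l₂]=[1,7], have l₃=2
Σlᵢ = 9 ⇒ odd

m_sum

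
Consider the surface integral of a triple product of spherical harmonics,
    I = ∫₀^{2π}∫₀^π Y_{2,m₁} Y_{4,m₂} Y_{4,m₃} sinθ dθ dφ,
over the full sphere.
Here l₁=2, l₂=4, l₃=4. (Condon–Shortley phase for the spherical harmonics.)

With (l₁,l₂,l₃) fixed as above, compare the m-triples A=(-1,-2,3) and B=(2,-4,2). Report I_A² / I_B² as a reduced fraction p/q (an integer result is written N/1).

Shared (l₁,l₂,l₃)=(2,4,4): N and (l;000)² cancel in I_A²/I_B².
A: Δ = 2!·2!·6!/11! = 1/13860; Racah Σ t=1..2: t=1:−1/240 t=2:+1/1440 = -1/288; ⇒ 3j(2 4 4; -1 -2 3)² = 5/132, sgn +1
B: Δ = 2!·2!·6!/11! = 1/13860; Racah Σ t=0..0: t=0:+1/2880 = 1/2880; ⇒ 3j(2 4 4; 2 -4 2)² = 2/165, sgn +1
I_A²/I_B² = (5/132)/(2/165) = 25/8

25/8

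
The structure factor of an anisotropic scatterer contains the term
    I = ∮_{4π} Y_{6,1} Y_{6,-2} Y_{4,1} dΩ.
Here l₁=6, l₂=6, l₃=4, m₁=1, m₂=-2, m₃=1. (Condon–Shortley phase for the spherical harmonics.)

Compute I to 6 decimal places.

m-sum 0 ✓  L=16 even ✓  0≤4≤12 ✓
Π(2lᵢ+1) = 13×13×9 = 1521
triangle coeff Δ(6,6,4) = 1/15315300
Σ_t [2,6]: t=2:+1/829440 t=3:−1/25920 t=4:+1/9216 t=5:−1/25920 t=6:+1/829440 = 7/207360
(3j)²=28/2431 [(6 6 4; 0 0 0)], sign=+1
Σ_t [1,4]: t=1:−1/725760 t=2:+1/34560 t=3:−1/17280 t=4:+1/82944 = -53/2903040
(3j)²=2809/306306 [(6 6 4; 1 -2 1)], sign=+1
⇒ 4πI² = 5618/34969
I = (+1)√(5618/34969/(4π)) = 0.11306920

0.113069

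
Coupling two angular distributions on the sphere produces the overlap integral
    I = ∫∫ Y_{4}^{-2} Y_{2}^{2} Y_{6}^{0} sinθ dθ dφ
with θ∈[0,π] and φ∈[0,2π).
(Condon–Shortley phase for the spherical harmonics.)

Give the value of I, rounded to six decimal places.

0.061597

Rules hold: Σm=0, L=12 even, 2≤6≤6.
N = 9·5·13 = 585
Δ = 0!·8!·4!/13! = 1/6435
Racah Σ t=0..0: t=0:+1/2304 = 1/2304
⇒ 3j(4 2 6; 0 0 0)² = 5/143, sgn +1
Racah Σ t=0..0: t=0:+1/34560 = 1/34560
⇒ 3j(4 2 6; -2 2 0)² = 1/429, sgn +1
4πI² = N·(3j₀)²·(3jₘ)² = 75/1573
I = +1·√(0.0476796/4π) = 0.06159725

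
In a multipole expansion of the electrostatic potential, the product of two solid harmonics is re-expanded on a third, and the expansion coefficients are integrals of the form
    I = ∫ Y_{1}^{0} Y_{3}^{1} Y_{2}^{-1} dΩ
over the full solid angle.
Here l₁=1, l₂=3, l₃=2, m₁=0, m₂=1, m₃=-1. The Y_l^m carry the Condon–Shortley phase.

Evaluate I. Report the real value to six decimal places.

-0.233597

Rules hold: Σm=0, L=6 even, 2≤2≤4.
N = 3·7·5 = 105
Δ = 2!·0!·4!/7! = 1/105
Racah Σ t=1..1: t=1:−1/4 = -1/4
⇒ 3j(1 3 2; 0 0 0)² = 3/35, sgn -1
Racah Σ t=1..1: t=1:−1/6 = -1/6
⇒ 3j(1 3 2; 0 1 -1)² = 8/105, sgn +1
4πI² = N·(3j₀)²·(3jₘ)² = 24/35
I = -1·√(0.685714/4π) = -0.23359668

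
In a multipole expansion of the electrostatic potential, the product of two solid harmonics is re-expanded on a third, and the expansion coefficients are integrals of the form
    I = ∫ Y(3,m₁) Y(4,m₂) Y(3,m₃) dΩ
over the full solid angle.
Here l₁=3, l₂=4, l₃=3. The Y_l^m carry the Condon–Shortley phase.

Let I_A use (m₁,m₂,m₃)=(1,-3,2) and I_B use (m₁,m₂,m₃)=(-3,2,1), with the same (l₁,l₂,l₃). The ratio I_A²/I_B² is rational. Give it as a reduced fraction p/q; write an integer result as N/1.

7/27

l's match ⇒ only the (l;m) 3-j factors differ between A and B.
A: triangle coeff Δ(3,4,3) = 1/34650; Σ_t [0,1]: t=0:+1/288 t=1:−1/144 = -1/288; (3j)²=1/99 [(3 4 3; 1 -3 2)], sign=+1
B: triangle coeff Δ(3,4,3) = 1/34650; Σ_t [4,4]: t=4:+1/192 = 1/192; (3j)²=3/77 [(3 4 3; -3 2 1)], sign=+1
I_A²/I_B² = (1/99)/(3/77) = 7/27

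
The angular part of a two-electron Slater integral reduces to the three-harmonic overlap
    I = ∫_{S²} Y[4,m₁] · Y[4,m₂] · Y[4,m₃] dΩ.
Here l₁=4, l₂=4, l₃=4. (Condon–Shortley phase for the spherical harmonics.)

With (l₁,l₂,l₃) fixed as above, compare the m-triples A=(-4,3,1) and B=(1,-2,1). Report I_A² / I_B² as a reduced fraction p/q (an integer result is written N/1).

49/36

Shared (l₁,l₂,l₃)=(4,4,4): N and (l;000)² cancel in I_A²/I_B².
A: Δ = 4!·4!·4!/13! = 1/450450; Racah Σ t=4..4: t=4:+1/3456 = 1/3456; ⇒ 3j(4 4 4; -4 3 1)² = 35/1287, sgn -1
B: Δ = 4!·4!·4!/13! = 1/450450; Racah Σ t=0..2: t=0:+1/576 t=1:−1/144 t=2:+1/576 = -1/288; ⇒ 3j(4 4 4; 1 -2 1)² = 20/1001, sgn +1
I_A²/I_B² = (35/1287)/(20/1001) = 49/36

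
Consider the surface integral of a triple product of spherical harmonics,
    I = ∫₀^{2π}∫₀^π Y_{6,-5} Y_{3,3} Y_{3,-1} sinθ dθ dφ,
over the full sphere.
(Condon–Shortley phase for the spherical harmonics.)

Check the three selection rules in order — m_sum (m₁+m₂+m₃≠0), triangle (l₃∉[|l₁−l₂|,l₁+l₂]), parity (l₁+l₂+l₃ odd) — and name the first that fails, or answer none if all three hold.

m_sum

azimuthal sum: -5 + 3 − 1 = -3  ✗
3 ≤ 3 ≤ 9 (triangle on l)
L = 6 + 3 + 3 = 12 (even)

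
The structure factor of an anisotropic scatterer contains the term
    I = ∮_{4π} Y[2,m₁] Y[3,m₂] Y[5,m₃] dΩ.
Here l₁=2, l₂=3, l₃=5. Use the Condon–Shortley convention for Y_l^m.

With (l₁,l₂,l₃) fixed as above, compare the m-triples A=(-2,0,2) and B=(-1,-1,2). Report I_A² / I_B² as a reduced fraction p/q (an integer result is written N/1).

1/3

Shared (l₁,l₂,l₃)=(2,3,5): N and (l;000)² cancel in I_A²/I_B².
A: Δ = 0!·4!·6!/11! = 1/2310; Racah Σ t=0..0: t=0:+1/864 = 1/864; ⇒ 3j(2 3 5; -2 0 2)² = 1/66, sgn -1
B: Δ = 0!·4!·6!/11! = 1/2310; Racah Σ t=0..0: t=0:+1/288 = 1/288; ⇒ 3j(2 3 5; -1 -1 2)² = 1/22, sgn -1
I_A²/I_B² = (1/66)/(1/22) = 1/3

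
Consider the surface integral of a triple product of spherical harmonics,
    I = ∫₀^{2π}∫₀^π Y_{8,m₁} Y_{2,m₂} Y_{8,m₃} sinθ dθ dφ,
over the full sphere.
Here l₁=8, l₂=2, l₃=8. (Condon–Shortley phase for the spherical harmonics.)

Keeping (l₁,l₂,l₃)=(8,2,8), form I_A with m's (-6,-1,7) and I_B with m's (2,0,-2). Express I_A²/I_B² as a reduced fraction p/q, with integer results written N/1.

169/80

l's match ⇒ only the (l;m) 3-j factors differ between A and B.
A: triangle coeff Δ(8,2,8) = 1/348840; Σ_t [0,1]: t=0:+1/174356582400 t=1:−1/12454041600 = -1/13412044800; (3j)²=169/7752 [(8 2 8; -6 -1 7)], sign=+1
B: triangle coeff Δ(8,2,8) = 1/348840; Σ_t [0,2]: t=0:+1/116121600 t=1:−1/43545600 t=2:+1/348364800 = -1/87091200; (3j)²=10/969 [(8 2 8; 2 0 -2)], sign=-1
I_A²/I_B² = (169/7752)/(10/969) = 169/80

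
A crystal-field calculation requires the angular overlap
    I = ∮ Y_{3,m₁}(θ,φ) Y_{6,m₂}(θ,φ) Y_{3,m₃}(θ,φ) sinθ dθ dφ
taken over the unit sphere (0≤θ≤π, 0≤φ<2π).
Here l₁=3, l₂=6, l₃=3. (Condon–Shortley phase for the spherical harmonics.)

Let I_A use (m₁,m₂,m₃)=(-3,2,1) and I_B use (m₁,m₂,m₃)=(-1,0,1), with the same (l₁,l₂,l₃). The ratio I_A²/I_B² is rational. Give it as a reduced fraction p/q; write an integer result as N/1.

28/225

Same 3,6,3: normalisation and zero-m 3j drop out of the ratio.
A: Δ: 6! 0! 6! / 13! → 1/12012; sum: t=6:+1/34560 = 1/34560; 3j²(3 6 3; -3 2 1) = Δ·Π!·Σ² = 1/429  (sign +1)
B: Δ: 6! 0! 6! / 13! → 1/12012; sum: t=4:+1/2304 = 1/2304; 3j²(3 6 3; -1 0 1) = Δ·Π!·Σ² = 75/4004  (sign +1)
I_A²/I_B² = (1/429)/(75/4004) = 28/225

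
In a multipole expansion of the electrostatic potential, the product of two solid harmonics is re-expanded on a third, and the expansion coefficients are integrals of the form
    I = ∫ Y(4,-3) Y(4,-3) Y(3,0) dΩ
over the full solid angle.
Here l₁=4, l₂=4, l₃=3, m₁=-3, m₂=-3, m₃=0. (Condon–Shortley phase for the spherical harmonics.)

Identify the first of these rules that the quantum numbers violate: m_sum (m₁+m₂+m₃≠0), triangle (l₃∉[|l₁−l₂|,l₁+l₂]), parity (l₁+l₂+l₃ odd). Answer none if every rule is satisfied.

azimuthal sum: -3 − 3 + 0 = -6  ✗
0 ≤ 3 ≤ 8 (triangle on l)
L = 4 + 4 + 3 = 11 (odd)

m_sum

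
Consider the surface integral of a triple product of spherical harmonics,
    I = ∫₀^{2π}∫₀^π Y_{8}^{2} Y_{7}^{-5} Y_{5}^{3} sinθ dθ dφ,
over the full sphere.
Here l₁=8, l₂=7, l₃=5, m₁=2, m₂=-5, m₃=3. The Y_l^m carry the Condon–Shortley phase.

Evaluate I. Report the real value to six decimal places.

0.146003

Rules hold: Σm=0, L=20 even, 1≤5≤15.
N = 17·15·11 = 2805
Δ = 10!·6!·4!/21! = 1/814773960
Racah Σ t=3..7: t=3:−1/87091200 t=4:+1/4976640 t=5:−1/2073600 t=6:+1/4976640 t=7:−1/87091200 = -1/9676800
⇒ 3j(8 7 5; 0 0 0)² = 360/46189, sgn +1
Racah Σ t=0..2: t=0:+1/10450944000 t=1:−1/261273600 t=2:+1/92897280 = 7/995328000
⇒ 3j(8 7 5; 2 -5 3)² = 1029/83980, sgn +1
4πI² = N·(3j₀)²·(3jₘ)² = 277830/1037153
I = +1·√(0.267878/4π) = 0.14600349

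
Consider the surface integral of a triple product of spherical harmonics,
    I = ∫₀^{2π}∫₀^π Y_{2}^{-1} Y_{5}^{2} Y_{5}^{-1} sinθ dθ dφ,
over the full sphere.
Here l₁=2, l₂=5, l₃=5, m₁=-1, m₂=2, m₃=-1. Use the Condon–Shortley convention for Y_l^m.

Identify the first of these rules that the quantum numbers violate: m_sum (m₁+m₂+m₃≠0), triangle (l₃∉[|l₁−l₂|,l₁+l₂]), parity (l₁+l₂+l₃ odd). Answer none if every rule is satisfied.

none

Σmᵢ = 0  ✓
l₃∈[|l₁−l₂|,l₁+l₂]=[3,7], have l₃=5  ✓
Σlᵢ = 12 ⇒ even  ✓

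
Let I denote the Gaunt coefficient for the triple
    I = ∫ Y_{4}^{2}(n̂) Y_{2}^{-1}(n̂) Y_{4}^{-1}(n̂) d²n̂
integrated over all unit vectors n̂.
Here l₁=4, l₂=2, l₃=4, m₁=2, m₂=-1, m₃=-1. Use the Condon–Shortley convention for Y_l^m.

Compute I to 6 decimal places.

0.127700

m-sum 0 ✓  L=10 even ✓  2≤4≤6 ✓
Π(2lᵢ+1) = 9×5×9 = 405
triangle coeff Δ(4,2,4) = 1/13860
Σ_t [0,2]: t=0:+1/192 t=1:−1/36 t=2:+1/192 = -5/288
(3j)²=20/693 [(4 2 4; 0 0 0)], sign=-1
Σ_t [0,1]: t=0:+1/96 t=1:−1/240 = 1/160
(3j)²=27/1540 [(4 2 4; 2 -1 -1)], sign=-1
⇒ 4πI² = 1215/5929
I = (+1)√(1215/5929/(4π)) = 0.12770047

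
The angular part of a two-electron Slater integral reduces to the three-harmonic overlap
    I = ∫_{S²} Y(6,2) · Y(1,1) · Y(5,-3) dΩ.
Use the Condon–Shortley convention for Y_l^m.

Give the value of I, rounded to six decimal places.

Rules hold: Σm=0, L=12 even, 5≤5≤7.
N = 13·3·11 = 429
Δ = 2!·10!·0!/13! = 1/858
Racah Σ t=1..1: t=1:−1/14400 = -1/14400
⇒ 3j(6 1 5; 0 0 0)² = 6/143, sgn +1
Racah Σ t=2..2: t=2:+1/161280 = 1/161280
⇒ 3j(6 1 5; 2 1 -3)² = 1/143, sgn +1
4πI² = N·(3j₀)²·(3jₘ)² = 18/143
I = +1·√(0.125874/4π) = 0.10008369

0.100084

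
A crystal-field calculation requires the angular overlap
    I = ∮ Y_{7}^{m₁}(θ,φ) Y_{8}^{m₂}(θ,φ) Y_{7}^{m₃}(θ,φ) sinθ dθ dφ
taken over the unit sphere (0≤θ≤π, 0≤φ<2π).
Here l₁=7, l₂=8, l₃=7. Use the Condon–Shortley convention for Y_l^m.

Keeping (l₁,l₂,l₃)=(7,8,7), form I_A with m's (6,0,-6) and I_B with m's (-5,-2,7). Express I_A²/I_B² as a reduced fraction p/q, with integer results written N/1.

10933/8820

Shared (l₁,l₂,l₃)=(7,8,7): N and (l;000)² cancel in I_A²/I_B².
A: Δ = 8!·6!·8!/23! = 1/22086194130; Racah Σ t=0..1: t=0:+1/195084288000 t=1:−1/18289152000 = -29/585252864000; ⇒ 3j(7 8 7; 6 0 -6)² = 10933/1560090, sgn +1
B: Δ = 8!·6!·8!/23! = 1/22086194130; Racah Σ t=6..6: t=6:+1/41803776000 = 1/41803776000; ⇒ 3j(7 8 7; -5 -2 7)² = 42/7429, sgn +1
I_A²/I_B² = (10933/1560090)/(42/7429) = 10933/8820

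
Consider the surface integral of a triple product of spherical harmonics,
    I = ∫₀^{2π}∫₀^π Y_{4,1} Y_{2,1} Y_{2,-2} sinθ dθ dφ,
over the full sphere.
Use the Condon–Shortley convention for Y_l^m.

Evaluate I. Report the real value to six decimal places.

Rules hold: Σm=0, L=8 even, 2≤2≤6.
N = 9·5·5 = 225
Δ = 4!·4!·0!/9! = 1/630
Racah Σ t=2..2: t=2:+1/16 = 1/16
⇒ 3j(4 2 2; 0 0 0)² = 2/35, sgn +1
Racah Σ t=3..3: t=3:−1/144 = -1/144
⇒ 3j(4 2 2; 1 1 -2)² = 1/126, sgn -1
4πI² = N·(3j₀)²·(3jₘ)² = 5/49
I = -1·√(0.102041/4π) = -0.09011188

-0.090112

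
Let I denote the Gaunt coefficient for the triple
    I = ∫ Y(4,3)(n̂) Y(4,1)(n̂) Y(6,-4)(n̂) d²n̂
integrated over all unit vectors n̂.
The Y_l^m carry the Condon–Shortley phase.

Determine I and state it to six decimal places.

-0.030176

Rules hold: Σm=0, L=14 even, 0≤6≤8.
N = 9·9·13 = 1053
Δ = 2!·6!·6!/15! = 1/1261260
Racah Σ t=0..2: t=0:+1/4608 t=1:−1/1296 t=2:+1/4608 = -7/20736
⇒ 3j(4 4 6; 0 0 0)² = 20/1287, sgn -1
Racah Σ t=0..1: t=0:+1/28800 t=1:−1/34560 = 1/172800
⇒ 3j(4 4 6; 3 1 -4)² = 1/1430, sgn +1
4πI² = N·(3j₀)²·(3jₘ)² = 18/1573
I = -1·√(0.0114431/4π) = -0.03017637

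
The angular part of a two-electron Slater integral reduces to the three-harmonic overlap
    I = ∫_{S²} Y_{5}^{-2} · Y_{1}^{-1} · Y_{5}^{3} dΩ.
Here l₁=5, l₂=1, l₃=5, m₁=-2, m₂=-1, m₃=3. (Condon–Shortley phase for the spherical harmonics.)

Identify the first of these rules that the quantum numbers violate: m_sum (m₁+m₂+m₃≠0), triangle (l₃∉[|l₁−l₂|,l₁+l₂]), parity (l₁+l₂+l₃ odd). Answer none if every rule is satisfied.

azimuthal sum: -2 − 1 + 3 = 0  ✓
4 ≤ 5 ≤ 6 (triangle on l)  ✓
L = 5 + 1 + 5 = 11 (odd)  ✗

parity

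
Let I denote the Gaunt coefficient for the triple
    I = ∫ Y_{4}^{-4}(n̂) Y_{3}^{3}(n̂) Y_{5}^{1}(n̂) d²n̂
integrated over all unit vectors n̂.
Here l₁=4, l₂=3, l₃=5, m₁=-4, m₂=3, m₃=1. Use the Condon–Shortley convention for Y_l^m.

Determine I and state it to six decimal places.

Checks pass: Σm=0; 12 even; l₃=5∈[1,7].
(2·4+1)(2·3+1)(2·5+1) = 693
Δ: 2! 6! 4! / 13! → 1/180180
sum: t=0:+1/576 t=1:−1/144 t=2:+1/576 = -1/288
3j²(4 3 5; 0 0 0) = Δ·Π!·Σ² = 20/1001  (sign +1)
sum: t=2:+1/34560 = 1/34560
3j²(4 3 5; -4 3 1) = Δ·Π!·Σ² = 1/429  (sign +1)
combine: 4πI² = 693·20/1001·1/429 = 60/1859
take √, sign +1: I = 0.05067935

0.050679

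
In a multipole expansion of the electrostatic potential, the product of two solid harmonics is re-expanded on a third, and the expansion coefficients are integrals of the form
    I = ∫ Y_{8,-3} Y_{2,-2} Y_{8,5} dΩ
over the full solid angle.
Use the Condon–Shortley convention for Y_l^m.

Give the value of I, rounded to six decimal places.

Checks pass: Σm=0; 18 even; l₃=8∈[6,10].
(2·8+1)(2·2+1)(2·8+1) = 1445
Δ: 2! 14! 2! / 19! → 1/348840
sum: t=0:+1/116121600 t=1:−1/25401600 t=2:+1/116121600 = -1/45158400
3j²(8 2 8; 0 0 0) = Δ·Π!·Σ² = 24/1615  (sign -1)
sum: t=0:+1/958003200 = 1/958003200
3j²(8 2 8; -3 -2 5) = Δ·Π!·Σ² = 13/969  (sign -1)
combine: 4πI² = 1445·24/1615·13/969 = 104/361
take √, sign +1: I = 0.15141125

0.151411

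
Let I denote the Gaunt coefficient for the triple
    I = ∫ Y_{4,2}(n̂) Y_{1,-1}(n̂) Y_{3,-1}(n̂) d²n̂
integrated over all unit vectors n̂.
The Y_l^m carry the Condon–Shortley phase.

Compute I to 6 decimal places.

Rules hold: Σm=0, L=8 even, 3≤3≤5.
N = 9·3·7 = 189
Δ = 2!·6!·0!/9! = 1/252
Racah Σ t=1..1: t=1:−1/36 = -1/36
⇒ 3j(4 1 3; 0 0 0)² = 4/63, sgn +1
Racah Σ t=0..0: t=0:+1/96 = 1/96
⇒ 3j(4 1 3; 2 -1 -1)² = 5/84, sgn +1
4πI² = N·(3j₀)²·(3jₘ)² = 5/7
I = +1·√(0.714286/4π) = 0.23841361

0.238414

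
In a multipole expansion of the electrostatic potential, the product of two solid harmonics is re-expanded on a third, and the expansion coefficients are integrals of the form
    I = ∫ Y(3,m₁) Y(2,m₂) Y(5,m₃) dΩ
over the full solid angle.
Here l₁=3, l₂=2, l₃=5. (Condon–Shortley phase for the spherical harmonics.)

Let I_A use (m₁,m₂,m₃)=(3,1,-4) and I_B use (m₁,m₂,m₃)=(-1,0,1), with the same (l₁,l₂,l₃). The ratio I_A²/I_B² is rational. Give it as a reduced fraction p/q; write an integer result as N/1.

Shared (l₁,l₂,l₃)=(3,2,5): N and (l;000)² cancel in I_A²/I_B².
A: Δ = 0!·6!·4!/11! = 1/2310; Racah Σ t=0..0: t=0:+1/4320 = 1/4320; ⇒ 3j(3 2 5; 3 1 -4)² = 2/55, sgn -1
B: Δ = 0!·6!·4!/11! = 1/2310; Racah Σ t=0..0: t=0:+1/192 = 1/192; ⇒ 3j(3 2 5; -1 0 1)² = 3/77, sgn +1
I_A²/I_B² = (2/55)/(3/77) = 14/15

14/15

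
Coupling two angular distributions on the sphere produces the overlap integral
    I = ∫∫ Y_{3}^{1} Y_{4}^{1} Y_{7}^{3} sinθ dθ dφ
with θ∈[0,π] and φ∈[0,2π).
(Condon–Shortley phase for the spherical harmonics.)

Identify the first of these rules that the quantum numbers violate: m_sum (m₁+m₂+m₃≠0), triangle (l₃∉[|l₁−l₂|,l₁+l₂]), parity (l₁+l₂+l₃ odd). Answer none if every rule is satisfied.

Σmᵢ = 5  ✗
l₃∈[|l₁−l₂|,l₁+l₂]=[1,7], have l₃=7
Σlᵢ = 14 ⇒ even

m_sum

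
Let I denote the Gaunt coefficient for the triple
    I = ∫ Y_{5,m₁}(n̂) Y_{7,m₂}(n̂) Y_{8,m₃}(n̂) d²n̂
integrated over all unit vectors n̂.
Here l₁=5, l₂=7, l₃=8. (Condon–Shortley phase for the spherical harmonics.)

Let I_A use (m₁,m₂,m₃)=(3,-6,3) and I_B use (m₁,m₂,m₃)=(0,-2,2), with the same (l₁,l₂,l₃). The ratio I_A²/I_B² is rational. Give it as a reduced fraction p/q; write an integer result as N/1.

33033/640

Shared (l₁,l₂,l₃)=(5,7,8): N and (l;000)² cancel in I_A²/I_B².
A: Δ = 4!·6!·10!/21! = 1/814773960; Racah Σ t=0..1: t=0:+1/418037760 t=1:−1/2612736000 = 1/497664000; ⇒ 3j(5 7 8; 3 -6 3)² = 77/6460, sgn -1
B: Δ = 4!·6!·10!/21! = 1/814773960; Racah Σ t=0..4: t=0:+1/41472000 t=1:−1/4976640 t=2:+1/4354560 t=3:−1/23224320 t=4:+1/1045094400 = 1/93312000; ⇒ 3j(5 7 8; 0 -2 2)² = 32/138567, sgn +1
I_A²/I_B² = (77/6460)/(32/138567) = 33033/640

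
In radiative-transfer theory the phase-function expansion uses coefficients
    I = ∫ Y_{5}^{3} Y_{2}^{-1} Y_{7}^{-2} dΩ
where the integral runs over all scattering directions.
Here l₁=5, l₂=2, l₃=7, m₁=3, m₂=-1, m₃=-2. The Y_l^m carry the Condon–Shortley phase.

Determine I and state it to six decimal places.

m-sum 0 ✓  L=14 even ✓  3≤7≤7 ✓
Π(2lᵢ+1) = 11×5×15 = 825
triangle coeff Δ(5,2,7) = 1/15015
Σ_t [0,0]: t=0:+1/57600 = 1/57600
(3j)²=21/715 [(5 2 7; 0 0 0)], sign=-1
Σ_t [0,0]: t=0:+1/483840 = 1/483840
(3j)²=6/1001 [(5 2 7; 3 -1 -2)], sign=-1
⇒ 4πI² = 270/1859
I = (+1)√(270/1859/(4π)) = 0.10750713

0.107507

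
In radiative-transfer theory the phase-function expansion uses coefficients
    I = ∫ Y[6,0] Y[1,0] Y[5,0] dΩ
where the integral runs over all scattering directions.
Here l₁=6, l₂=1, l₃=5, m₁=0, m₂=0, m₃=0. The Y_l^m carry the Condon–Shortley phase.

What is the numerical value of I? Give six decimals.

0.245154

Checks pass: Σm=0; 12 even; l₃=5∈[5,7].
(2·6+1)(2·1+1)(2·5+1) = 429
Δ: 2! 10! 0! / 13! → 1/858
sum: t=1:−1/14400 = -1/14400
3j²(6 1 5; 0 0 0) = Δ·Π!·Σ² = 6/143  (sign +1)
(m-triple is (0,0,0) — same symbol as above.)
combine: 4πI² = 429·6/143·6/143 = 108/143
take √, sign +1: I = 0.24515397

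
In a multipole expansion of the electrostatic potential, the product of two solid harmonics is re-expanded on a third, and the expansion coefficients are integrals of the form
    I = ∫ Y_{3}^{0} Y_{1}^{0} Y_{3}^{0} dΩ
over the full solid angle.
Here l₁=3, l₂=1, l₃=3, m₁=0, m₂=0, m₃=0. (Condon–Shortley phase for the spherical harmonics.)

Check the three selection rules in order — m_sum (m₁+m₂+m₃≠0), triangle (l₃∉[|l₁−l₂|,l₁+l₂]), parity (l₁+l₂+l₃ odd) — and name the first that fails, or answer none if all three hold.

parity

Σmᵢ = 0  ✓
l₃∈[|l₁−l₂|,l₁+l₂]=[2,4], have l₃=3  ✓
Σlᵢ = 7 ⇒ odd  ✗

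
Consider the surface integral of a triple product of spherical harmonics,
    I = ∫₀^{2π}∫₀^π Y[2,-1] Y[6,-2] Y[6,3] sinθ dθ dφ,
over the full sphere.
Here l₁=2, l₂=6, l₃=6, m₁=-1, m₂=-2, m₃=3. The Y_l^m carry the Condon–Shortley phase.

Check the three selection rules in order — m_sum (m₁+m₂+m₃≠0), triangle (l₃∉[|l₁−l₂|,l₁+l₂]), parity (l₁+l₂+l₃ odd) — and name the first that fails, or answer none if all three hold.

none

azimuthal sum: -1 − 2 + 3 = 0  ✓
4 ≤ 6 ≤ 8 (triangle on l)  ✓
L = 2 + 6 + 6 = 14 (even)  ✓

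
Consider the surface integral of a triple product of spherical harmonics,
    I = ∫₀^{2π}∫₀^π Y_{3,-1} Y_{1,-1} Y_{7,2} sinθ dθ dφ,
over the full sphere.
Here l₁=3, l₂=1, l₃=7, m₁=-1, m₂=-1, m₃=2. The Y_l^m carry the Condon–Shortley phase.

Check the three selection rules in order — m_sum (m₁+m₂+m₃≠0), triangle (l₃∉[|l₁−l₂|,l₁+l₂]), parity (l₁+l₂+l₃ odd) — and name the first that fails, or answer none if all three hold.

Σmᵢ = 0  ✓
l₃∈[|l₁−l₂|,l₁+l₂]=[2,4], have l₃=7  ✗
Σlᵢ = 11 ⇒ odd

triangle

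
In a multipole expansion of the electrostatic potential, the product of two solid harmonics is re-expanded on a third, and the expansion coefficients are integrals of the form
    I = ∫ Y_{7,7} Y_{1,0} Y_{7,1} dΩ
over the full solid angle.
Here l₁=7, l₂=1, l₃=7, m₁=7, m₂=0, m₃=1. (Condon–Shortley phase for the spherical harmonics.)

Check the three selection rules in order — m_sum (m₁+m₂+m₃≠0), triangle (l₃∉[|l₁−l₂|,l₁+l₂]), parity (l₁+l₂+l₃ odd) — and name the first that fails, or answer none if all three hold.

m_sum

azimuthal sum: 7 + 0 + 1 = 8  ✗
6 ≤ 7 ≤ 8 (triangle on l)
L = 7 + 1 + 7 = 15 (odd)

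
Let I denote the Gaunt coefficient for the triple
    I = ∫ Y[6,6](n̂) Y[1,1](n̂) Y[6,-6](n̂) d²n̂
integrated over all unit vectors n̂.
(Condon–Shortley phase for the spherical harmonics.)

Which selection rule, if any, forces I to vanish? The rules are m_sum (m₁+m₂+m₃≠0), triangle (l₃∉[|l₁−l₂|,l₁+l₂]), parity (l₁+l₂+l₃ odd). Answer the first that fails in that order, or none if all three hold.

m_sum

Σmᵢ = 1  ✗
l₃∈[|l₁−l₂|,l₁+l₂]=[5,7], have l₃=6
Σlᵢ = 13 ⇒ odd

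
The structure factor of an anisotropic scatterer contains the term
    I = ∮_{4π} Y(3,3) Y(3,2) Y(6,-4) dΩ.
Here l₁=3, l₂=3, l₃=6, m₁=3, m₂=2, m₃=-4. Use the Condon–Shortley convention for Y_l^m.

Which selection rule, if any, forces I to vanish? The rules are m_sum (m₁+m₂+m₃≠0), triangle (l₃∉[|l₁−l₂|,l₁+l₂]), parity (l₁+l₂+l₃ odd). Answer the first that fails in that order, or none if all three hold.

m₁+m₂+m₃ = 3 + 2 − 4 = 1  ✗
triangle: |3−3|=0 ≤ l₃=6 ≤ 3+3=6
parity: l₁+l₂+l₃ = 12 is even

m_sum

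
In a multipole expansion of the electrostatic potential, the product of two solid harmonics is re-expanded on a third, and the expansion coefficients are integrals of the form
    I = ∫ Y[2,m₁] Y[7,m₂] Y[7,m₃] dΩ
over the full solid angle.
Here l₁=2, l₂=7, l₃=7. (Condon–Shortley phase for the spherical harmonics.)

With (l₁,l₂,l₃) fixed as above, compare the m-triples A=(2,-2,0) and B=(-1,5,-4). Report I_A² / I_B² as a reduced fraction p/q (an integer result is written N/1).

l's match ⇒ only the (l;m) 3-j factors differ between A and B.
A: triangle coeff Δ(2,7,7) = 1/185640; Σ_t [0,0]: t=0:+1/2419200 = 1/2419200; (3j)²=27/1105 [(2 7 7; 2 -2 0)], sign=-1
B: triangle coeff Δ(2,7,7) = 1/185640; Σ_t [1,2]: t=1:−1/79833600 t=2:+1/14515200 = 1/17740800; (3j)²=729/30940 [(2 7 7; -1 5 -4)], sign=-1
I_A²/I_B² = (27/1105)/(729/30940) = 28/27

28/27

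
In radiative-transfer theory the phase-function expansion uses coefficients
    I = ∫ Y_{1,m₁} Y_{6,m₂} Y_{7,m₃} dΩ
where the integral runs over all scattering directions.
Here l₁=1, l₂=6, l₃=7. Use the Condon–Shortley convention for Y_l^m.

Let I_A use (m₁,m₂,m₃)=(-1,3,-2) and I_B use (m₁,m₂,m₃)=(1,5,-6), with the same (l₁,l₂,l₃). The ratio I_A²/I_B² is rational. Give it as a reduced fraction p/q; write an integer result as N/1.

5/39

l's match ⇒ only the (l;m) 3-j factors differ between A and B.
A: triangle coeff Δ(1,6,7) = 1/1365; Σ_t [0,0]: t=0:+1/4354560 = 1/4354560; (3j)²=2/273 [(1 6 7; -1 3 -2)], sign=-1
B: triangle coeff Δ(1,6,7) = 1/1365; Σ_t [0,0]: t=0:+1/79833600 = 1/79833600; (3j)²=2/35 [(1 6 7; 1 5 -6)], sign=-1
I_A²/I_B² = (2/273)/(2/35) = 5/39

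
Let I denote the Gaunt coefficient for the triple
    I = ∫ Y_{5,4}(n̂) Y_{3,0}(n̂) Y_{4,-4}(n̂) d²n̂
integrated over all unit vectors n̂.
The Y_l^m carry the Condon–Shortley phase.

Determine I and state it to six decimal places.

m-sum 0 ✓  L=12 even ✓  2≤4≤8 ✓
Π(2lᵢ+1) = 11×7×9 = 693
triangle coeff Δ(5,3,4) = 1/180180
Σ_t [1,3]: t=1:−1/576 t=2:+1/144 t=3:−1/576 = 1/288
(3j)²=20/1001 [(5 3 4; 0 0 0)], sign=+1
Σ_t [1,1]: t=1:−1/8640 = -1/8640
(3j)²=28/715 [(5 3 4; 4 0 -4)], sign=-1
⇒ 4πI² = 1008/1859
I = (-1)√(1008/1859/(4π)) = -0.20772350

-0.207724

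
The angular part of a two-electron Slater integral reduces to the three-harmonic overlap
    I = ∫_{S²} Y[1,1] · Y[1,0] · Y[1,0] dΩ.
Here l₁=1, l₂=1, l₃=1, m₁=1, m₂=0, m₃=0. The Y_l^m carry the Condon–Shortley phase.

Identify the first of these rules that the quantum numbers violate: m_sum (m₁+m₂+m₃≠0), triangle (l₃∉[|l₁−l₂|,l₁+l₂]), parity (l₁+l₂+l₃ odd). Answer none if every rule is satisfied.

m_sum

azimuthal sum: 1 + 0 + 0 = 1  ✗
0 ≤ 1 ≤ 2 (triangle on l)
L = 1 + 1 + 1 = 3 (odd)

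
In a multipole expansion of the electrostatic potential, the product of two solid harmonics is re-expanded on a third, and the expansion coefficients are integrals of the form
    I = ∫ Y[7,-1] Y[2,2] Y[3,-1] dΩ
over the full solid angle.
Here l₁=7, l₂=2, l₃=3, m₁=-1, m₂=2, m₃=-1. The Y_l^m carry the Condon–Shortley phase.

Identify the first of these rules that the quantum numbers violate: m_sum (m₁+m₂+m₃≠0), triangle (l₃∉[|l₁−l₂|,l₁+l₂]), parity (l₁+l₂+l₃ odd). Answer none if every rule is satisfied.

azimuthal sum: -1 + 2 − 1 = 0  ✓
5 ≤ 3 ≤ 9 (triangle on l)  ✗
L = 7 + 2 + 3 = 12 (even)

triangle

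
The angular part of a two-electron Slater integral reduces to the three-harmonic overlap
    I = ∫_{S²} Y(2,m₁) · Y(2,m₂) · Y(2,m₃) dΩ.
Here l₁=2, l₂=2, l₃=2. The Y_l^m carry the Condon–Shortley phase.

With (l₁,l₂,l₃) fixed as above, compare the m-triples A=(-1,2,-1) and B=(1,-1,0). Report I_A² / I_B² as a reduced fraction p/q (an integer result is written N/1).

Shared (l₁,l₂,l₃)=(2,2,2): N and (l;000)² cancel in I_A²/I_B².
A: Δ = 2!·2!·2!/7! = 1/630; Racah Σ t=2..2: t=2:+1/4 = 1/4; ⇒ 3j(2 2 2; -1 2 -1)² = 3/35, sgn -1
B: Δ = 2!·2!·2!/7! = 1/630; Racah Σ t=0..1: t=0:+1/2 t=1:−1/4 = 1/4; ⇒ 3j(2 2 2; 1 -1 0)² = 1/70, sgn +1
I_A²/I_B² = (3/35)/(1/70) = 6/1

6/1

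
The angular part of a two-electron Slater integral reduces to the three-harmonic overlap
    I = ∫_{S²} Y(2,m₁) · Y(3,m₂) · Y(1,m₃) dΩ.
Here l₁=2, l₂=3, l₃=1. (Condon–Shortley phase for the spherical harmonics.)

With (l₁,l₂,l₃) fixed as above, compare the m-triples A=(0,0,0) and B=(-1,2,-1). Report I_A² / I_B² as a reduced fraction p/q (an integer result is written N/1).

9/10

Same 2,3,1: normalisation and zero-m 3j drop out of the ratio.
A: Δ: 4! 0! 2! / 7! → 1/105; sum: t=2:+1/4 = 1/4; 3j²(2 3 1; 0 0 0) = Δ·Π!·Σ² = 3/35  (sign -1)
B: Δ: 4! 0! 2! / 7! → 1/105; sum: t=3:−1/12 = -1/12; 3j²(2 3 1; -1 2 -1) = Δ·Π!·Σ² = 2/21  (sign -1)
I_A²/I_B² = (3/35)/(2/21) = 9/10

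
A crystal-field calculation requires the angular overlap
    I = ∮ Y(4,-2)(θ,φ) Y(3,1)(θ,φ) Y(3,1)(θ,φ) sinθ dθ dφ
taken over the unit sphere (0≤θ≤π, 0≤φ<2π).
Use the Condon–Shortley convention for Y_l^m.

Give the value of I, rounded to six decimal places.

Rules hold: Σm=0, L=10 even, 1≤3≤7.
N = 9·7·7 = 441
Δ = 4!·4!·2!/11! = 1/34650
Racah Σ t=1..3: t=1:−1/72 t=2:+1/16 t=3:−1/72 = 5/144
⇒ 3j(4 3 3; 0 0 0)² = 2/77, sgn -1
Racah Σ t=2..4: t=2:+1/192 t=3:−1/36 t=4:+1/192 = -5/288
⇒ 3j(4 3 3; -2 1 1)² = 20/693, sgn -1
4πI² = N·(3j₀)²·(3jₘ)² = 40/121
I = +1·√(0.330579/4π) = 0.16219310

0.162193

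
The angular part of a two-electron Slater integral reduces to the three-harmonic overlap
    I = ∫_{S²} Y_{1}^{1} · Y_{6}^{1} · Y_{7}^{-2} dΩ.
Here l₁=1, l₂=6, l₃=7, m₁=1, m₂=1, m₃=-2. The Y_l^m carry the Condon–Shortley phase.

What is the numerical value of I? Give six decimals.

Checks pass: Σm=0; 14 even; l₃=7∈[5,7].
(2·1+1)(2·6+1)(2·7+1) = 585
Δ: 0! 2! 12! / 15! → 1/1365
sum: t=0:+1/518400 = 1/518400
3j²(1 6 7; 0 0 0) = Δ·Π!·Σ² = 7/195  (sign -1)
sum: t=0:+1/1209600 = 1/1209600
3j²(1 6 7; 1 1 -2) = Δ·Π!·Σ² = 12/455  (sign -1)
combine: 4πI² = 585·7/195·12/455 = 36/65
take √, sign +1: I = 0.20993732

0.209937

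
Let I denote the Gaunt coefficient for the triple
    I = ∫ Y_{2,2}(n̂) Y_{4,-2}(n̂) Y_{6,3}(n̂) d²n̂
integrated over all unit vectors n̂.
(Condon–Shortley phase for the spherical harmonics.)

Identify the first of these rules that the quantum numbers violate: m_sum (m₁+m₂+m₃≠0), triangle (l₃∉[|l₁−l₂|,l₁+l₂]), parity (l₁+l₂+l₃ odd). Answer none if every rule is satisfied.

m_sum

azimuthal sum: 2 − 2 + 3 = 3  ✗
2 ≤ 6 ≤ 6 (triangle on l)
L = 2 + 4 + 6 = 12 (even)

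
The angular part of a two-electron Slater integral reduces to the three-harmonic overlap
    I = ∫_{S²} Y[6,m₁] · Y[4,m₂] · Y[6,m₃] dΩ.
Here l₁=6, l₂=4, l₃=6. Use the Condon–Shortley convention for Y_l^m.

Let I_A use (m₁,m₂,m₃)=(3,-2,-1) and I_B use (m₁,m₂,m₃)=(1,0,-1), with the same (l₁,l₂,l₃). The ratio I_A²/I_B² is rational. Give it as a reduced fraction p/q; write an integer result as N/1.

Shared (l₁,l₂,l₃)=(6,4,6): N and (l;000)² cancel in I_A²/I_B².
A: Δ = 4!·8!·4!/17! = 1/15315300; Racah Σ t=0..2: t=0:+1/69120 t=1:−1/51840 t=2:+1/483840 = -1/362880; ⇒ 3j(6 4 6; 3 -2 -1)² = 16/17017, sgn +1
B: Δ = 4!·8!·4!/17! = 1/15315300; Racah Σ t=0..4: t=0:+1/414720 t=1:−1/20736 t=2:+1/11520 t=3:−1/51840 t=4:+1/2903040 = 1/45360; ⇒ 3j(6 4 6; 1 0 -1)² = 1024/153153, sgn -1
I_A²/I_B² = (16/17017)/(1024/153153) = 9/64

9/64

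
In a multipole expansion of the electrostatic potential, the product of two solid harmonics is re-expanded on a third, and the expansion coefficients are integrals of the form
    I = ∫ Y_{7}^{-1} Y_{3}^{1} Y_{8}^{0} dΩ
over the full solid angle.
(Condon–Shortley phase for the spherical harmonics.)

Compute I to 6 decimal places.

0.011037

Checks pass: Σm=0; 18 even; l₃=8∈[4,10].
(2·7+1)(2·3+1)(2·8+1) = 1785
Δ: 2! 12! 4! / 19! → 1/5290740
sum: t=0:+1/7257600 t=1:−1/2073600 t=2:+1/7257600 = -1/4838400
3j²(7 3 8; 0 0 0) = Δ·Π!·Σ² = 252/20995  (sign -1)
sum: t=0:+1/46448640 t=1:−1/3628800 t=2:+1/4147200 = -1/77414400
3j²(7 3 8; -1 1 0) = Δ·Π!·Σ² = 3/41990  (sign -1)
combine: 4πI² = 1785·252/20995·3/41990 = 7938/5185765
take √, sign +1: I = 0.01103683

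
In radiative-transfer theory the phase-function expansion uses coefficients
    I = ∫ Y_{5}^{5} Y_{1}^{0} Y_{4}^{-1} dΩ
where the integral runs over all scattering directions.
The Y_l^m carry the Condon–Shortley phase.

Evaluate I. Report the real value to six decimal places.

m-sum = 5 + 0 − 1 = 4 ≠ 0 ⇒ I = 0

0.000000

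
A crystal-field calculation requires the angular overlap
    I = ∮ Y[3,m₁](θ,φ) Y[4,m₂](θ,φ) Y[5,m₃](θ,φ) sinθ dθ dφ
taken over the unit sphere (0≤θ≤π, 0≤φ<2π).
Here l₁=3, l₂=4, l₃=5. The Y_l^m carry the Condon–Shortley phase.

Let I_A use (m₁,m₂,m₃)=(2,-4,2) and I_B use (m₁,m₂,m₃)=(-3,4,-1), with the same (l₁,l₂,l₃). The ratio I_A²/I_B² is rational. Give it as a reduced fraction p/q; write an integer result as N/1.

14/3

Shared (l₁,l₂,l₃)=(3,4,5): N and (l;000)² cancel in I_A²/I_B².
A: Δ = 2!·4!·6!/13! = 1/180180; Racah Σ t=0..0: t=0:+1/8640 = 1/8640; ⇒ 3j(3 4 5; 2 -4 2)² = 14/1287, sgn -1
B: Δ = 2!·4!·6!/13! = 1/180180; Racah Σ t=2..2: t=2:+1/34560 = 1/34560; ⇒ 3j(3 4 5; -3 4 -1)² = 1/429, sgn +1
I_A²/I_B² = (14/1287)/(1/429) = 14/3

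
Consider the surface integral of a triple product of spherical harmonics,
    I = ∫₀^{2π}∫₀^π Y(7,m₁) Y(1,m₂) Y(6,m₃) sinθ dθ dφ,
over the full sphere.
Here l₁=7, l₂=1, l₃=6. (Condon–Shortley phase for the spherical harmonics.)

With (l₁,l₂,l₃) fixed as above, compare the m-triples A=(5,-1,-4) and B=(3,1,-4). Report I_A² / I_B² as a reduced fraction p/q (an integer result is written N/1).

11/1

l's match ⇒ only the (l;m) 3-j factors differ between A and B.
A: triangle coeff Δ(7,1,6) = 1/1365; Σ_t [0,0]: t=0:+1/14515200 = 1/14515200; (3j)²=22/455 [(7 1 6; 5 -1 -4)], sign=+1
B: triangle coeff Δ(7,1,6) = 1/1365; Σ_t [2,2]: t=2:+1/14515200 = 1/14515200; (3j)²=2/455 [(7 1 6; 3 1 -4)], sign=+1
I_A²/I_B² = (22/455)/(2/455) = 11/1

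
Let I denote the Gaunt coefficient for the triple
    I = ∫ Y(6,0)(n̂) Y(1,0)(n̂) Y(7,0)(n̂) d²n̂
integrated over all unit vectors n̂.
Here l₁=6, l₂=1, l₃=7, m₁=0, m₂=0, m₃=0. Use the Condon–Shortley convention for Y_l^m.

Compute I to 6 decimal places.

Rules hold: Σm=0, L=14 even, 5≤7≤7.
N = 13·3·15 = 585
Δ = 0!·12!·2!/15! = 1/1365
Racah Σ t=0..0: t=0:+1/518400 = 1/518400
⇒ 3j(6 1 7; 0 0 0)² = 7/195, sgn -1
(m-triple is (0,0,0) — same symbol as above.)
4πI² = N·(3j₀)²·(3jₘ)² = 49/65
I = +1·√(0.753846/4π) = 0.24492687

0.244927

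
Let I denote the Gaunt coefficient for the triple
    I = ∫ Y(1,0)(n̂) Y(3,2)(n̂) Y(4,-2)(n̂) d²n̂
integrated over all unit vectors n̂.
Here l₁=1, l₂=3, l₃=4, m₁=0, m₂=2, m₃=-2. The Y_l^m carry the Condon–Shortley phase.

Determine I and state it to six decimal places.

0.213244

Rules hold: Σm=0, L=8 even, 2≤4≤4.
N = 3·7·9 = 189
Δ = 0!·2!·6!/9! = 1/252
Racah Σ t=0..0: t=0:+1/36 = 1/36
⇒ 3j(1 3 4; 0 0 0)² = 4/63, sgn +1
Racah Σ t=0..0: t=0:+1/120 = 1/120
⇒ 3j(1 3 4; 0 2 -2)² = 1/21, sgn +1
4πI² = N·(3j₀)²·(3jₘ)² = 4/7
I = +1·√(0.571429/4π) = 0.21324362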